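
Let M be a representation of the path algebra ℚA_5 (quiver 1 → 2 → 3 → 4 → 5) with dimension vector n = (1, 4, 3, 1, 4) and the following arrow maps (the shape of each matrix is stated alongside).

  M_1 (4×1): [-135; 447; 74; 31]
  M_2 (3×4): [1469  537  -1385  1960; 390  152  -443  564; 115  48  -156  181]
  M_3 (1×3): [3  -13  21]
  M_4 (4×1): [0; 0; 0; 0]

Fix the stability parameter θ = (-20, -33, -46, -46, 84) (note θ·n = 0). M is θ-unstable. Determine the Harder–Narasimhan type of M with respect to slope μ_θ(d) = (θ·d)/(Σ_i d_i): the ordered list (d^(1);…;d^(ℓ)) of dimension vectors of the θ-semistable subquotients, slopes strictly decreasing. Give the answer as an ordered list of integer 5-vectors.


Barcode: M ≅ I[1,4], I[2,2], I[2,3]^2, I[5,5]^4. HN layers by μ_θ (4 steps, strictly decreasing):
  μ^(1)=84; μ^(2)=-33; μ^(3)=-145/4; μ^(4)=-79/2

((0, 0, 0, 0, 4); (0, 1, 0, 0, 0); (1, 1, 1, 1, 0); (0, 2, 2, 0, 0))


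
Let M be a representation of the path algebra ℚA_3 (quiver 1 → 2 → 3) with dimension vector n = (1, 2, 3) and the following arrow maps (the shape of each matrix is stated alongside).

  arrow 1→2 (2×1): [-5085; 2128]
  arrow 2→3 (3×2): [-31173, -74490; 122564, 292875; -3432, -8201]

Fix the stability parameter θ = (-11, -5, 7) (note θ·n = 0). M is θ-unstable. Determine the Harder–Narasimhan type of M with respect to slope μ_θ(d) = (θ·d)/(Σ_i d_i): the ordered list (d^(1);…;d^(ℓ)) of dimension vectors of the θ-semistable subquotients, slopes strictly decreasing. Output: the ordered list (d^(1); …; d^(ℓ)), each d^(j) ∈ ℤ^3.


Interval decomposition of M: I[1,3], I[2,3], I[3,3].
HN type (ℓ=3): μ^(1)=7; μ^(2)=-5; μ^(3)=-11

((0, 0, 3); (0, 2, 0); (1, 0, 0))


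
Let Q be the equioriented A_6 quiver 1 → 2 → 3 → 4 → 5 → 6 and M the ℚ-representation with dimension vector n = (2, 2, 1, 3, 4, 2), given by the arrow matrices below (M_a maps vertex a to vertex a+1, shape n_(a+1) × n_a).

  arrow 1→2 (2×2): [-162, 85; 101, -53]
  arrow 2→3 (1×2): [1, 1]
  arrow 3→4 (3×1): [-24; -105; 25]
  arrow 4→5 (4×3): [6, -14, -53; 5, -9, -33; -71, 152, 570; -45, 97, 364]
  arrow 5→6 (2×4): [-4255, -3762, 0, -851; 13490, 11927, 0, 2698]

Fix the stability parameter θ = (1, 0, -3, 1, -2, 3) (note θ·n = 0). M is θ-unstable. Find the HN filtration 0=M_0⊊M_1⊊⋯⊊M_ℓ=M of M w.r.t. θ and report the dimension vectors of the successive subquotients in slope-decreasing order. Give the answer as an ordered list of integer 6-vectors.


Interval decomposition of M: I[1,2], I[1,5], I[4,5], I[4,6], I[5,6].
HN type (ℓ=5): μ^(1)=3; μ^(2)=1/2; μ^(3)=-1/2; μ^(4)=-2/3; μ^(5)=-2

((0, 0, 0, 0, 0, 2); (1, 1, 0, 0, 0, 0); (0, 0, 0, 3, 3, 0); (1, 1, 1, 0, 0, 0); (0, 0, 0, 0, 1, 0))


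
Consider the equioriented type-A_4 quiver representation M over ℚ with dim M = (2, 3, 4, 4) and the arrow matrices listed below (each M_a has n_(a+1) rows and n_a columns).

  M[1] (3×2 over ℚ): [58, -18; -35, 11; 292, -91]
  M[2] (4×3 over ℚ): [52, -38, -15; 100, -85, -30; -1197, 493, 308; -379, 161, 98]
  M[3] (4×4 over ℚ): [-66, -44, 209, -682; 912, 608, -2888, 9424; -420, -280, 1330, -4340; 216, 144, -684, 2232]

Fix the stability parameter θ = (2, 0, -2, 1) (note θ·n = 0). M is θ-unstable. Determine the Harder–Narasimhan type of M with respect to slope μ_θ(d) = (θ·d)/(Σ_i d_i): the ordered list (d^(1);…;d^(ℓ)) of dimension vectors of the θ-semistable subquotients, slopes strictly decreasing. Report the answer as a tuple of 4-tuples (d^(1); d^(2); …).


Interval decomposition of M: I[1,3], I[1,4], I[2,3], I[3,3], I[4,4]^3.
HN type (ℓ=4): μ^(1)=1; μ^(2)=0; μ^(3)=-1; μ^(4)=-2

((0, 0, 0, 4); (2, 2, 2, 0); (0, 1, 1, 0); (0, 0, 1, 0))


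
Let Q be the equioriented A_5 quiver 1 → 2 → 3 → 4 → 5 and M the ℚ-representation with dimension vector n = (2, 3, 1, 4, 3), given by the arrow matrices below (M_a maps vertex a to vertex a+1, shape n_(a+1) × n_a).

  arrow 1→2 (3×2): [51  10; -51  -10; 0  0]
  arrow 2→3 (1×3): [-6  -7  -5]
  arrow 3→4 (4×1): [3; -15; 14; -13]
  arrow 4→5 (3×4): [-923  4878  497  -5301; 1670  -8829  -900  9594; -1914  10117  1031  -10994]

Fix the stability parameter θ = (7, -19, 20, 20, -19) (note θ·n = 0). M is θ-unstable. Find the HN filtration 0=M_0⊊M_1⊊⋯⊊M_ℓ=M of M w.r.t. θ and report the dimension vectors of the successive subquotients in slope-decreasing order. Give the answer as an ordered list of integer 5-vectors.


Barcode: M ≅ I[1,1], I[1,5], I[2,2]^2, I[4,4], I[4,5]^2. HN layers by μ_θ (5 steps, strictly decreasing):
  μ^(1)=20; μ^(2)=7; μ^(3)=1/2; μ^(4)=-6; μ^(5)=-19

((0, 0, 0, 1, 0); (1, 0, 1, 1, 1); (0, 0, 0, 2, 2); (1, 1, 0, 0, 0); (0, 2, 0, 0, 0))


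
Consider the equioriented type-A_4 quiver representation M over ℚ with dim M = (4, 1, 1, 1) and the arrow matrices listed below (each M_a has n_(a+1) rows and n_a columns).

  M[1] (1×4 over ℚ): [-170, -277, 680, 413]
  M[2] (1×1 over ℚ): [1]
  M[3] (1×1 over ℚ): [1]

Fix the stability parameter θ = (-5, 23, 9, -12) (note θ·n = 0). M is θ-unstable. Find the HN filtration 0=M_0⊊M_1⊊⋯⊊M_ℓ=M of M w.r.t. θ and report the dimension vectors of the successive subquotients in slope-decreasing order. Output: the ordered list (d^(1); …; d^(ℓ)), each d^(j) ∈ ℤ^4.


Interval decomposition of M: I[1,1]^3, I[1,4].
HN type (ℓ=2): μ^(1)=20/3; μ^(2)=-5

((0, 1, 1, 1); (4, 0, 0, 0))


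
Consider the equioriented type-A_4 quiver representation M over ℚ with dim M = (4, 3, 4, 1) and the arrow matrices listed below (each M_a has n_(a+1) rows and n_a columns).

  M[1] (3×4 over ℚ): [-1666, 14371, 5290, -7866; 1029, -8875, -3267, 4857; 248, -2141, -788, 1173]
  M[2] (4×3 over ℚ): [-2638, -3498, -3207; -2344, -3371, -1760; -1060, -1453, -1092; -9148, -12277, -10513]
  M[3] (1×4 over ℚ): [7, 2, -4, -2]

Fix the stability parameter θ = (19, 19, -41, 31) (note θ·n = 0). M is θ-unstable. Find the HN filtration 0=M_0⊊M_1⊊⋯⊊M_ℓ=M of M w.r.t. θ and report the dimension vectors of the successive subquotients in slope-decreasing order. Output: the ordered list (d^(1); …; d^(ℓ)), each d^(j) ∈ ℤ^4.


Interval decomposition of M: I[1,1], I[1,3]^2, I[1,4], I[3,3].
HN type (ℓ=4): μ^(1)=31; μ^(2)=19; μ^(3)=-1; μ^(4)=-41

((0, 0, 0, 1); (1, 0, 0, 0); (3, 3, 3, 0); (0, 0, 1, 0))


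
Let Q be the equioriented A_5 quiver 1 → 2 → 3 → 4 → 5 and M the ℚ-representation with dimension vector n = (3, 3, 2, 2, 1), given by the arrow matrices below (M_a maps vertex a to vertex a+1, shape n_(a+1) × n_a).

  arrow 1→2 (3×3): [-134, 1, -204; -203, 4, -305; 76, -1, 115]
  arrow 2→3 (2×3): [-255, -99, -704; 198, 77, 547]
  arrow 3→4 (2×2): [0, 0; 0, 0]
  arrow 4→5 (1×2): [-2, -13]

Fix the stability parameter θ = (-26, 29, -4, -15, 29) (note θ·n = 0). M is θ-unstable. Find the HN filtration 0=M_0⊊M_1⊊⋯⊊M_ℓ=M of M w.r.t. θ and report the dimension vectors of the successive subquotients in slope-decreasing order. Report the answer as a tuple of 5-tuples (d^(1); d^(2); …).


Barcode: M ≅ I[1,2], I[1,3]^2, I[4,4], I[4,5]. HN layers by μ_θ (4 steps, strictly decreasing):
  μ^(1)=29; μ^(2)=25/2; μ^(3)=-15; μ^(4)=-26

((0, 1, 0, 0, 1); (0, 2, 2, 0, 0); (0, 0, 0, 2, 0); (3, 0, 0, 0, 0))


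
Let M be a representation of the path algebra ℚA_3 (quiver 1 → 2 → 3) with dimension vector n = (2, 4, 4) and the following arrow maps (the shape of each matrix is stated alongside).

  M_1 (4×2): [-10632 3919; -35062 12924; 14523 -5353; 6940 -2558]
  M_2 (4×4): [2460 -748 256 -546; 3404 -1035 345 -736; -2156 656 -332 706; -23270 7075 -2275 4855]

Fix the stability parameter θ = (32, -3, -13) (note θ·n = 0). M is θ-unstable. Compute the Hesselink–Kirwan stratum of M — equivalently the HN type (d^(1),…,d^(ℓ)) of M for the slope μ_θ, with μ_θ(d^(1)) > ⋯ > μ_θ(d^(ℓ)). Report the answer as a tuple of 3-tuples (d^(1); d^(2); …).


Barcode: M ≅ I[1,2], I[1,3], I[2,2], I[2,3], I[3,3]^2. HN layers by μ_θ (5 steps, strictly decreasing):
  μ^(1)=29/2; μ^(2)=16/3; μ^(3)=-3; μ^(4)=-8; μ^(5)=-13

((1, 1, 0); (1, 1, 1); (0, 1, 0); (0, 1, 1); (0, 0, 2))


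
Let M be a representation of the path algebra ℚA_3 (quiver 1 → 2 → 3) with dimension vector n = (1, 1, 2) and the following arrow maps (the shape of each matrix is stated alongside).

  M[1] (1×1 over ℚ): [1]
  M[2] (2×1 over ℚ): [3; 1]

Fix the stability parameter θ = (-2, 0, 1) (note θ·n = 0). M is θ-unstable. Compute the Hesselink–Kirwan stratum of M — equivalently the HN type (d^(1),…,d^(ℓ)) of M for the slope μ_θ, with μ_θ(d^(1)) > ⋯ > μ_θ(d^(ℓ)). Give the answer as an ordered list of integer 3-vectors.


Via rank(M_{q-1}∘⋯∘M_p): M ≅ I[1,3], I[3,3].
μ_θ-semistable layers: μ^(1)=1; μ^(2)=0; μ^(3)=-2

((0, 0, 2); (0, 1, 0); (1, 0, 0))


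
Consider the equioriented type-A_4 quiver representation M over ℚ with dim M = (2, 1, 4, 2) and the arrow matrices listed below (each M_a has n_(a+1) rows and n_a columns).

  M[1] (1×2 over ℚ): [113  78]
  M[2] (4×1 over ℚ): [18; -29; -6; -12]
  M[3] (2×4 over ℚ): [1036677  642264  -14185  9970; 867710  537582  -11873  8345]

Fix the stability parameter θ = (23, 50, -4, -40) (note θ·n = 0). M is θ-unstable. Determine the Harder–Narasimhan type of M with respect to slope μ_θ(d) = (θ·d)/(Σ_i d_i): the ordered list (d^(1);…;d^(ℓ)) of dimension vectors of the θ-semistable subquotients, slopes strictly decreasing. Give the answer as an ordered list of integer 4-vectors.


Barcode: M ≅ I[1,1], I[1,3], I[3,3], I[3,4]^2. HN layers by μ_θ (3 steps, strictly decreasing):
  μ^(1)=23; μ^(2)=-4; μ^(3)=-22

((2, 1, 1, 0); (0, 0, 1, 0); (0, 0, 2, 2))


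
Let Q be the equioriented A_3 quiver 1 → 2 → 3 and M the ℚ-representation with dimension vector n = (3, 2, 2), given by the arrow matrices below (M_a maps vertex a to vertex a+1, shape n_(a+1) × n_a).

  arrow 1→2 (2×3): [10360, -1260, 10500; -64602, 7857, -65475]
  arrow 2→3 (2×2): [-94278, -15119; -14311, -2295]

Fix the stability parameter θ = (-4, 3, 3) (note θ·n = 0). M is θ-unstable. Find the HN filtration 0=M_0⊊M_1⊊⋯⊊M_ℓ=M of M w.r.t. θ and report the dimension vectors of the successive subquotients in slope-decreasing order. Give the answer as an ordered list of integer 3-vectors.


Interval decomposition of M: I[1,1]^2, I[1,3], I[2,3].
HN type (ℓ=2): μ^(1)=3; μ^(2)=-4

((0, 2, 2); (3, 0, 0))


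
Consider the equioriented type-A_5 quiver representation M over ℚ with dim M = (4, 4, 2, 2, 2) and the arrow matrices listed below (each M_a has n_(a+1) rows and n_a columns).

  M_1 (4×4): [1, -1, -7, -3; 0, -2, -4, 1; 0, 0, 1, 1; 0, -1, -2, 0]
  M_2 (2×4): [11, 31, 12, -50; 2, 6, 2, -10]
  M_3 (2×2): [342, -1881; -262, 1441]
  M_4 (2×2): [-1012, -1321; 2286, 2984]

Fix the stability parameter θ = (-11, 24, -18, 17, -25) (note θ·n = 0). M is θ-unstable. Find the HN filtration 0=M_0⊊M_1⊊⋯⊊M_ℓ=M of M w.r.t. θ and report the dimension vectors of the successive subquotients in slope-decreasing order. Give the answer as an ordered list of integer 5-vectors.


Via rank(M_{q-1}∘⋯∘M_p): M ≅ I[1,2]^2, I[1,3], I[1,5], I[4,5].
μ_θ-semistable layers: μ^(1)=24; μ^(2)=3; μ^(3)=-1/2; μ^(4)=-4; μ^(5)=-11

((0, 2, 0, 0, 0); (0, 1, 1, 0, 0); (0, 1, 1, 1, 1); (0, 0, 0, 1, 1); (4, 0, 0, 0, 0))


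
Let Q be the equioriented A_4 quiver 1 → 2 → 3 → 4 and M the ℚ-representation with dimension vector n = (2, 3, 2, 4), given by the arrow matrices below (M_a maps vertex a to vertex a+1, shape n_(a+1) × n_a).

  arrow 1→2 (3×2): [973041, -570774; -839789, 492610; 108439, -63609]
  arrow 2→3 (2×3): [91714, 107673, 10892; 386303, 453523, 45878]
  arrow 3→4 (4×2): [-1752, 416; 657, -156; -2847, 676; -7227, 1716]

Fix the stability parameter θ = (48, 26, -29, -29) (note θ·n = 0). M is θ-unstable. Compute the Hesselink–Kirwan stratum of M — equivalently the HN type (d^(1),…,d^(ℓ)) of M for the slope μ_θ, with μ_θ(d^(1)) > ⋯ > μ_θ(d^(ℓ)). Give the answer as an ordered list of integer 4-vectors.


Barcode: M ≅ I[1,3], I[1,4], I[2,2], I[4,4]^3. HN layers by μ_θ (4 steps, strictly decreasing):
  μ^(1)=26; μ^(2)=15; μ^(3)=4; μ^(4)=-29

((0, 1, 0, 0); (1, 1, 1, 0); (1, 1, 1, 1); (0, 0, 0, 3))


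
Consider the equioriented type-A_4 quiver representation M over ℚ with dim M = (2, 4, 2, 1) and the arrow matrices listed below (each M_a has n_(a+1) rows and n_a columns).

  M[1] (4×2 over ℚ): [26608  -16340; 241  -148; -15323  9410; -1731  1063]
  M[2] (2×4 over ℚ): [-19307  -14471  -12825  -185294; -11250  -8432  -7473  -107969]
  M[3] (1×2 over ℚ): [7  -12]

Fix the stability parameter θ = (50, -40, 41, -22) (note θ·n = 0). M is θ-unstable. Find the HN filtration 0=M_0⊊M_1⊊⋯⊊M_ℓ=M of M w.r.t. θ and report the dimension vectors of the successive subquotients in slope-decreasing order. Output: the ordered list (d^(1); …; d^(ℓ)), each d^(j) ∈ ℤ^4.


Barcode: M ≅ I[1,3], I[1,4], I[2,2]^2. HN layers by μ_θ (4 steps, strictly decreasing):
  μ^(1)=41; μ^(2)=19/2; μ^(3)=5; μ^(4)=-40

((0, 0, 1, 0); (0, 0, 1, 1); (2, 2, 0, 0); (0, 2, 0, 0))


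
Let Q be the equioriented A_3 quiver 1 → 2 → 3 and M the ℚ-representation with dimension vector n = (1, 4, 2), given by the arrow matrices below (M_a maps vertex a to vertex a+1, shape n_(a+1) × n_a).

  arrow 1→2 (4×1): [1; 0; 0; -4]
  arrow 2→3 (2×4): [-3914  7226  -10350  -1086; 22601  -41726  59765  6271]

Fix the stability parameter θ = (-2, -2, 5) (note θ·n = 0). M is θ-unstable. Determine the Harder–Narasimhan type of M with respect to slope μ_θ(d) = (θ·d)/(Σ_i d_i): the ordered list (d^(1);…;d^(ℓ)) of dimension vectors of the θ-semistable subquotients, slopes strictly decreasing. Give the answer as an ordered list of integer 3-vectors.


Via rank(M_{q-1}∘⋯∘M_p): M ≅ I[1,3], I[2,2]^2, I[2,3].
μ_θ-semistable layers: μ^(1)=5; μ^(2)=-2

((0, 0, 2); (1, 4, 0))


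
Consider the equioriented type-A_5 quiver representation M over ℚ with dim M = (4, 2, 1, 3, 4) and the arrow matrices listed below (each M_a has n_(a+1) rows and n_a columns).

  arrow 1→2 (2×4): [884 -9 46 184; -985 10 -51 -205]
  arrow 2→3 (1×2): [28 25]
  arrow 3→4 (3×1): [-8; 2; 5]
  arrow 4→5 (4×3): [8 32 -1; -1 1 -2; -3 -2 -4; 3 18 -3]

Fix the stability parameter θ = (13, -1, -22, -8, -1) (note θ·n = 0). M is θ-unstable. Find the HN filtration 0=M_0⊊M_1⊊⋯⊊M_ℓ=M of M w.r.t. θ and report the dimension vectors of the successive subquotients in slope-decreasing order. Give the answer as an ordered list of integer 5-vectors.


Via rank(M_{q-1}∘⋯∘M_p): M ≅ I[1,1]^2, I[1,2], I[1,5], I[4,5]^2, I[5,5].
μ_θ-semistable layers: μ^(1)=13; μ^(2)=6; μ^(3)=-1; μ^(4)=-9/2; μ^(5)=-8

((2, 0, 0, 0, 0); (1, 1, 0, 0, 0); (0, 0, 0, 0, 4); (1, 1, 1, 1, 0); (0, 0, 0, 2, 0))


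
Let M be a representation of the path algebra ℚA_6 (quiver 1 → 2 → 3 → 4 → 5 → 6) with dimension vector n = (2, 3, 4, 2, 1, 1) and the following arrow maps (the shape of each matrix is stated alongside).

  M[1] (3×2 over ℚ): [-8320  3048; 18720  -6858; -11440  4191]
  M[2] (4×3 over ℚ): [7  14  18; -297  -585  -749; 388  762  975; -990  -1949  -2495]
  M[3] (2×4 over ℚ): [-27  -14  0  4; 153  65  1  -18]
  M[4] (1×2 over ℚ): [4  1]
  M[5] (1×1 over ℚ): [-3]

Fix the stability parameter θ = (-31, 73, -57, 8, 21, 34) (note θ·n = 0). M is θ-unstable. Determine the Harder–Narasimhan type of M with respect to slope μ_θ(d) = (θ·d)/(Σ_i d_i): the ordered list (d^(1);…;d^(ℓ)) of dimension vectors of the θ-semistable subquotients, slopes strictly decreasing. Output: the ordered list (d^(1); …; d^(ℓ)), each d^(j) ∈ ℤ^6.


Barcode: M ≅ I[1,1], I[1,6], I[2,3], I[2,4], I[3,3]. HN layers by μ_θ (5 steps, strictly decreasing):
  μ^(1)=34; μ^(2)=21; μ^(3)=8; μ^(4)=-31; μ^(5)=-57

((0, 0, 0, 0, 0, 1); (0, 0, 0, 0, 1, 0); (0, 3, 3, 2, 0, 0); (2, 0, 0, 0, 0, 0); (0, 0, 1, 0, 0, 0))


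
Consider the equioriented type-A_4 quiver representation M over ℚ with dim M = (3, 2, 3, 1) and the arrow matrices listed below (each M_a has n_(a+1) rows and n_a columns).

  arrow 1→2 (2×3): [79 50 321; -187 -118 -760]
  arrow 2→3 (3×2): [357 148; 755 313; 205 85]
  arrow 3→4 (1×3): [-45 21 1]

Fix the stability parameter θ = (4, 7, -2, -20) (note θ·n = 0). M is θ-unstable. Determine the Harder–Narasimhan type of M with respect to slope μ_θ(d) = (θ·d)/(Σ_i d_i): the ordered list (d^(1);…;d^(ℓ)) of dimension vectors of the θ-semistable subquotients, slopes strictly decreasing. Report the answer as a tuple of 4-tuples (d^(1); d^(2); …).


Via rank(M_{q-1}∘⋯∘M_p): M ≅ I[1,1], I[1,3], I[1,4], I[3,3].
μ_θ-semistable layers: μ^(1)=4; μ^(2)=3; μ^(3)=-2; μ^(4)=-11/4

((1, 0, 0, 0); (1, 1, 1, 0); (0, 0, 1, 0); (1, 1, 1, 1))


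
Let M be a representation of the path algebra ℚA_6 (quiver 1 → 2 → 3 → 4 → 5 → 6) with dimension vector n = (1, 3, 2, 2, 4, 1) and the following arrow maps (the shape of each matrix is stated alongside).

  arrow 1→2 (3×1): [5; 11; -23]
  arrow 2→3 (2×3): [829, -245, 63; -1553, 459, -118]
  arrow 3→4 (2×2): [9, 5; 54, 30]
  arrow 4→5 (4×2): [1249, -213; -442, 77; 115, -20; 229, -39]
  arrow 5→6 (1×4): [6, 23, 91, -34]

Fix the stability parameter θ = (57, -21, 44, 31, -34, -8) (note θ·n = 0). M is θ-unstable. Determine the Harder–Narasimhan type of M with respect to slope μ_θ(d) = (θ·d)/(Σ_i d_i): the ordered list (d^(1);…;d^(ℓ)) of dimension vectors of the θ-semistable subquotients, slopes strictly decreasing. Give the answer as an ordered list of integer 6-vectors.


Interval decomposition of M: I[1,6], I[2,2], I[2,3], I[4,5], I[5,5]^2.
HN type (ℓ=5): μ^(1)=44; μ^(2)=23/2; μ^(3)=-3/2; μ^(4)=-21; μ^(5)=-34

((0, 0, 1, 0, 0, 0); (1, 1, 1, 1, 1, 1); (0, 0, 0, 1, 1, 0); (0, 2, 0, 0, 0, 0); (0, 0, 0, 0, 2, 0))


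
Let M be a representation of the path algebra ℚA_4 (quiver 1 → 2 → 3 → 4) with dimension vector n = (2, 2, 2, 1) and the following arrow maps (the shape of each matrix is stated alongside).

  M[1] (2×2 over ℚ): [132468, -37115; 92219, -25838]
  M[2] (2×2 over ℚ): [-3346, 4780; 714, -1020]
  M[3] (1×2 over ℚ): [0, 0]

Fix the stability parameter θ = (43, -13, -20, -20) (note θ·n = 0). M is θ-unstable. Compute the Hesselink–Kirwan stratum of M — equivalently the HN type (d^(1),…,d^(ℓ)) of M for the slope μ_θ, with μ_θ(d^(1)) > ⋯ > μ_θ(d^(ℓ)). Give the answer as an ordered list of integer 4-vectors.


Interval decomposition of M: I[1,2], I[1,3], I[3,3], I[4,4].
HN type (ℓ=3): μ^(1)=15; μ^(2)=10/3; μ^(3)=-20

((1, 1, 0, 0); (1, 1, 1, 0); (0, 0, 1, 1))


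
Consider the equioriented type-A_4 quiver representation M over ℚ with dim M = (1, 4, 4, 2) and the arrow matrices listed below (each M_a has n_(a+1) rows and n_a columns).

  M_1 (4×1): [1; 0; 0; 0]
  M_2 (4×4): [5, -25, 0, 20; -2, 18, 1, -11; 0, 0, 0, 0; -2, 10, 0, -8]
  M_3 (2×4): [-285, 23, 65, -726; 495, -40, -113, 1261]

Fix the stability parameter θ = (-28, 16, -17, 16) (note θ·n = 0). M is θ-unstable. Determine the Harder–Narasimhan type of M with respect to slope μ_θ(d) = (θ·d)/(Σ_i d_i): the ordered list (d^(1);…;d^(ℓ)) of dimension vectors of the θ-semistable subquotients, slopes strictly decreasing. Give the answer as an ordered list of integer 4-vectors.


Interval decomposition of M: I[1,4], I[2,2]^2, I[2,4], I[3,3]^2.
HN type (ℓ=4): μ^(1)=16; μ^(2)=-1/2; μ^(3)=-17; μ^(4)=-28

((0, 2, 0, 2); (0, 2, 2, 0); (0, 0, 2, 0); (1, 0, 0, 0))


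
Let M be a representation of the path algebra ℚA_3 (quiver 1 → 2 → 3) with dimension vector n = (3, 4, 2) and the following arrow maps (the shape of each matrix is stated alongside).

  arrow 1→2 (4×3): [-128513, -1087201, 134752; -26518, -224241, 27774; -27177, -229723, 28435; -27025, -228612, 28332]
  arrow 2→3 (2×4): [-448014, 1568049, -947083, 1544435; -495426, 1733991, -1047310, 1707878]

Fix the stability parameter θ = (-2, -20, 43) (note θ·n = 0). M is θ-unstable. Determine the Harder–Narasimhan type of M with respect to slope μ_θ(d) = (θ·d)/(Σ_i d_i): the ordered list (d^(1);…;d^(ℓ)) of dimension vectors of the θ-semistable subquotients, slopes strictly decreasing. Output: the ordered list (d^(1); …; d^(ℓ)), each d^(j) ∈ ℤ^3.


Interval decomposition of M: I[1,2], I[1,3]^2, I[2,2].
HN type (ℓ=3): μ^(1)=43; μ^(2)=-11; μ^(3)=-20

((0, 0, 2); (3, 3, 0); (0, 1, 0))


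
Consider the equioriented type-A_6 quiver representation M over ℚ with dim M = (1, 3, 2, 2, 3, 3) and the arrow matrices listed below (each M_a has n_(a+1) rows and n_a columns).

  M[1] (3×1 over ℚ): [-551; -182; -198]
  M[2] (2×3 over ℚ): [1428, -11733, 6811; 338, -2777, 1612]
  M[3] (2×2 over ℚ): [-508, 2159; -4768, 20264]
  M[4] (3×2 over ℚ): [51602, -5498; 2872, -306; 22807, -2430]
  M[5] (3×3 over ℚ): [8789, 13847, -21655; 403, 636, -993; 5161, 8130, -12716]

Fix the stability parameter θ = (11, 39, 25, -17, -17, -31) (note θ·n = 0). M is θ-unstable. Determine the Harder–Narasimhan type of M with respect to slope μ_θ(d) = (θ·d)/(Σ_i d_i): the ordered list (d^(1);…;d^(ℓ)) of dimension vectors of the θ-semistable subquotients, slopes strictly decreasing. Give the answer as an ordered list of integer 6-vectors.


Barcode: M ≅ I[1,2], I[2,3], I[2,6], I[4,6], I[5,6]. HN layers by μ_θ (6 steps, strictly decreasing):
  μ^(1)=39; μ^(2)=32; μ^(3)=11; μ^(4)=-1/5; μ^(5)=-65/3; μ^(6)=-24

((0, 1, 0, 0, 0, 0); (0, 1, 1, 0, 0, 0); (1, 0, 0, 0, 0, 0); (0, 1, 1, 1, 1, 1); (0, 0, 0, 1, 1, 1); (0, 0, 0, 0, 1, 1))


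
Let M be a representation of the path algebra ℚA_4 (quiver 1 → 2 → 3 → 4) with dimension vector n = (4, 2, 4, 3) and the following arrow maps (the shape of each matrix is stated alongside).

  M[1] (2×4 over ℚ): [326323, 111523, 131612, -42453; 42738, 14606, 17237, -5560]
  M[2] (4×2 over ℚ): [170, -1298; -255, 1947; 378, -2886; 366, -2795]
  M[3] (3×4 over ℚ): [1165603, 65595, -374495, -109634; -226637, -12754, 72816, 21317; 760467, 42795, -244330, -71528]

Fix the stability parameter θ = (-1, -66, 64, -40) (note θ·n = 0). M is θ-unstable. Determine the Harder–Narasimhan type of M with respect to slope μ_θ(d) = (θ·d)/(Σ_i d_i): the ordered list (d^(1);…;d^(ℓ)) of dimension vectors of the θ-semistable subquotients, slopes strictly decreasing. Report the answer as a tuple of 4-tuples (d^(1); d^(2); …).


Interval decomposition of M: I[1,1]^2, I[1,4]^2, I[3,3], I[3,4].
HN type (ℓ=4): μ^(1)=64; μ^(2)=12; μ^(3)=-1; μ^(4)=-67/2

((0, 0, 1, 0); (0, 0, 3, 3); (2, 0, 0, 0); (2, 2, 0, 0))


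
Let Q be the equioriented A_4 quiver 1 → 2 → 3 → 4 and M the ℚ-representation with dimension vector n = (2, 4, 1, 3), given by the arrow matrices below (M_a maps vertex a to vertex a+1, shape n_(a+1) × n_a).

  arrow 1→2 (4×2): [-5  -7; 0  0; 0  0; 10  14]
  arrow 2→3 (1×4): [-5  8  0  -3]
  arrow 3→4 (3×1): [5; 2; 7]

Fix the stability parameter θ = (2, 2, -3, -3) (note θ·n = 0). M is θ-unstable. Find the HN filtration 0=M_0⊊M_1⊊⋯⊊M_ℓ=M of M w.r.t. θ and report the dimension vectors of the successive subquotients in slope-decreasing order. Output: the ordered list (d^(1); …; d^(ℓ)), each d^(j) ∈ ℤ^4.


Via rank(M_{q-1}∘⋯∘M_p): M ≅ I[1,1], I[1,4], I[2,2]^3, I[4,4]^2.
μ_θ-semistable layers: μ^(1)=2; μ^(2)=-1/2; μ^(3)=-3

((1, 3, 0, 0); (1, 1, 1, 1); (0, 0, 0, 2))


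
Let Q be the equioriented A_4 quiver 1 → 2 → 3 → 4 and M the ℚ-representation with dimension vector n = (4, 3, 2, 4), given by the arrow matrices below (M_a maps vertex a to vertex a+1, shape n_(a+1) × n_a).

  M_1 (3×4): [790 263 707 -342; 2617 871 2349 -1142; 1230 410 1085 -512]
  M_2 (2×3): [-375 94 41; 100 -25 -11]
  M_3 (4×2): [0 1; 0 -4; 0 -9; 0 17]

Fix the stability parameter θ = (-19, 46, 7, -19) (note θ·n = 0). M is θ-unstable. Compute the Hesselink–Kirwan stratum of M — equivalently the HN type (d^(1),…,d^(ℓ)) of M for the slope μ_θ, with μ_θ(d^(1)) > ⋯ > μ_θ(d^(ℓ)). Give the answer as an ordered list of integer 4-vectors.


Via rank(M_{q-1}∘⋯∘M_p): M ≅ I[1,1], I[1,2], I[1,3], I[1,4], I[4,4]^3.
μ_θ-semistable layers: μ^(1)=46; μ^(2)=53/2; μ^(3)=34/3; μ^(4)=-19

((0, 1, 0, 0); (0, 1, 1, 0); (0, 1, 1, 1); (4, 0, 0, 3))


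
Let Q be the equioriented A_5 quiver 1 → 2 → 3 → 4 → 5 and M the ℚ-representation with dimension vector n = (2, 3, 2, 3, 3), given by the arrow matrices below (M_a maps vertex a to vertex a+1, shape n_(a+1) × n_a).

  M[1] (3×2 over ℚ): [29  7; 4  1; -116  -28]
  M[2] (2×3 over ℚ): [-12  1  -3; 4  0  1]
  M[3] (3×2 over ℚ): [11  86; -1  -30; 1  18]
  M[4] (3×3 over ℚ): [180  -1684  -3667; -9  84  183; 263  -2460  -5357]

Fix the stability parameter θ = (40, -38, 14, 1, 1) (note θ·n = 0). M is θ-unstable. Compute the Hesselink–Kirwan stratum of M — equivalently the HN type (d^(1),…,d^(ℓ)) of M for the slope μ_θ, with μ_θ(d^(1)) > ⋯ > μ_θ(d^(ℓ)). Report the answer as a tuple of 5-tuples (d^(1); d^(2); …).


Via rank(M_{q-1}∘⋯∘M_p): M ≅ I[1,2], I[1,5], I[2,4], I[4,5], I[5,5].
μ_θ-semistable layers: μ^(1)=15/2; μ^(2)=16/3; μ^(3)=1; μ^(4)=-38

((0, 0, 1, 1, 0); (0, 0, 1, 1, 1); (2, 2, 0, 1, 2); (0, 1, 0, 0, 0))


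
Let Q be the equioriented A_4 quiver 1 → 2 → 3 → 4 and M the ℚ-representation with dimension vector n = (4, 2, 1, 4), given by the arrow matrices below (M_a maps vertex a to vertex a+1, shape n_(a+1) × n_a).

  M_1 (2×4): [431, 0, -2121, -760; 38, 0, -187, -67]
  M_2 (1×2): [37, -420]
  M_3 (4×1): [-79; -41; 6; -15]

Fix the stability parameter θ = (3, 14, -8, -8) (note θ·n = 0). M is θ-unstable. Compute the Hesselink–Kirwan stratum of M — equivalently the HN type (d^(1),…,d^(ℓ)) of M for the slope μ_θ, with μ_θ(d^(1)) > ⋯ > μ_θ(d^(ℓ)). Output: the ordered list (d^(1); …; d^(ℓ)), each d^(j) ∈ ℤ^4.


Interval decomposition of M: I[1,1]^2, I[1,2], I[1,4], I[4,4]^3.
HN type (ℓ=4): μ^(1)=14; μ^(2)=3; μ^(3)=1/4; μ^(4)=-8

((0, 1, 0, 0); (3, 0, 0, 0); (1, 1, 1, 1); (0, 0, 0, 3))


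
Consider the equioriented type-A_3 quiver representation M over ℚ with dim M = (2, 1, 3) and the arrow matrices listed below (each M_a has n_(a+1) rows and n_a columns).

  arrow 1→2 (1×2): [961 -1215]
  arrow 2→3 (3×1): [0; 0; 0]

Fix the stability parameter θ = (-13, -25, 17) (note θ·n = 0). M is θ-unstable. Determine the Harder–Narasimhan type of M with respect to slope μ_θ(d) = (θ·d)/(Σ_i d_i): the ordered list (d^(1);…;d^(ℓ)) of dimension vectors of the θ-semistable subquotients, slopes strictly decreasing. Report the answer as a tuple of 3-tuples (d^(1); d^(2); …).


Barcode: M ≅ I[1,1], I[1,2], I[3,3]^3. HN layers by μ_θ (3 steps, strictly decreasing):
  μ^(1)=17; μ^(2)=-13; μ^(3)=-19

((0, 0, 3); (1, 0, 0); (1, 1, 0))


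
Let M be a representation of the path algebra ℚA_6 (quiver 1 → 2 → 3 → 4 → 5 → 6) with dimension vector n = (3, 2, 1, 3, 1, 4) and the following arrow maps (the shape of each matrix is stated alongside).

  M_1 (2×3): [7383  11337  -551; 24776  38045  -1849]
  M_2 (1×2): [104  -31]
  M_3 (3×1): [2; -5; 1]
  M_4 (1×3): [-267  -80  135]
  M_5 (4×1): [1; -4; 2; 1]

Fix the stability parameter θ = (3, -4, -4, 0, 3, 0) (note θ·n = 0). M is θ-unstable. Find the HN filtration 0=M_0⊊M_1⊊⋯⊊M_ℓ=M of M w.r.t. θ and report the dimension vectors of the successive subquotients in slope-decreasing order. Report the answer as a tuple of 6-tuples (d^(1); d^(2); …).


Interval decomposition of M: I[1,1], I[1,2], I[1,6], I[4,4]^2, I[6,6]^3.
HN type (ℓ=5): μ^(1)=3; μ^(2)=3/2; μ^(3)=0; μ^(4)=-1/2; μ^(5)=-5/3

((1, 0, 0, 0, 0, 0); (0, 0, 0, 0, 1, 1); (0, 0, 0, 3, 0, 3); (1, 1, 0, 0, 0, 0); (1, 1, 1, 0, 0, 0))


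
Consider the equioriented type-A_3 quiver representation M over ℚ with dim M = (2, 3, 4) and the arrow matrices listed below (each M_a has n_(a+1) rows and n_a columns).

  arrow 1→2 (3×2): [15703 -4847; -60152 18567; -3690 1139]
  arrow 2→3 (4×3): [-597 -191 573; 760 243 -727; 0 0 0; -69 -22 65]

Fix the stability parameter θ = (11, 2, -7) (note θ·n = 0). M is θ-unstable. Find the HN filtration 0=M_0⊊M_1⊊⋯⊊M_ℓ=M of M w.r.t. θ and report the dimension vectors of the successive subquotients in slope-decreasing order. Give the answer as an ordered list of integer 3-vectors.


Barcode: M ≅ I[1,3]^2, I[2,3], I[3,3]. HN layers by μ_θ (3 steps, strictly decreasing):
  μ^(1)=2; μ^(2)=-5/2; μ^(3)=-7

((2, 2, 2); (0, 1, 1); (0, 0, 1))


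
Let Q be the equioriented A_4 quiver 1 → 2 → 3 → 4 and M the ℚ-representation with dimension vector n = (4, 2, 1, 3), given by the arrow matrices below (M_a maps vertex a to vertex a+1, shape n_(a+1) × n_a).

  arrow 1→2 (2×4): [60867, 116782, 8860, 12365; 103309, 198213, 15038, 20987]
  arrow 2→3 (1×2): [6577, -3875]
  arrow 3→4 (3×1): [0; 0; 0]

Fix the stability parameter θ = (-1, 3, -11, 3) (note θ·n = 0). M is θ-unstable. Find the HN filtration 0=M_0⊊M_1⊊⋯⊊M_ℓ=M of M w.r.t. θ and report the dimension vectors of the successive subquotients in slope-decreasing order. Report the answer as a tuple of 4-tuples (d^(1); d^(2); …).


Interval decomposition of M: I[1,1]^2, I[1,2], I[1,3], I[4,4]^3.
HN type (ℓ=3): μ^(1)=3; μ^(2)=-1; μ^(3)=-3

((0, 1, 0, 3); (3, 0, 0, 0); (1, 1, 1, 0))


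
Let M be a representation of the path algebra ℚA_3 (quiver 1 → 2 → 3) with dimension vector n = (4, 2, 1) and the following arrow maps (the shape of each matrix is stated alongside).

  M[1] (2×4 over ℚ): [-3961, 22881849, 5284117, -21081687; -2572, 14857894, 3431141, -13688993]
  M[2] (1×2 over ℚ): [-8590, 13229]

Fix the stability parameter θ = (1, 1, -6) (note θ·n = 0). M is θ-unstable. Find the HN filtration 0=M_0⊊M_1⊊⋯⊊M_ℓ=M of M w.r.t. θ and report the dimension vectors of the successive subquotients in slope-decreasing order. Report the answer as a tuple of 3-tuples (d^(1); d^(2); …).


Interval decomposition of M: I[1,1]^2, I[1,2], I[1,3].
HN type (ℓ=2): μ^(1)=1; μ^(2)=-4/3

((3, 1, 0); (1, 1, 1))


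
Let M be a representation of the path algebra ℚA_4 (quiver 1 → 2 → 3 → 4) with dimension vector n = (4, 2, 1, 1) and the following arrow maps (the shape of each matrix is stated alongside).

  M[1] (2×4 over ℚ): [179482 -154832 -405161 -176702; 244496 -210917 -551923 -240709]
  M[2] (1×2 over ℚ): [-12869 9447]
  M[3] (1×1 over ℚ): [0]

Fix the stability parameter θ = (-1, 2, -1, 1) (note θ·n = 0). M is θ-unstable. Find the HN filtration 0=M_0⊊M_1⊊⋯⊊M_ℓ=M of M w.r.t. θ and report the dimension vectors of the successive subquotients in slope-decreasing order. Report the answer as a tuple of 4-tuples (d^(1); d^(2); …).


Interval decomposition of M: I[1,1]^2, I[1,2], I[1,3], I[4,4].
HN type (ℓ=4): μ^(1)=2; μ^(2)=1; μ^(3)=1/2; μ^(4)=-1

((0, 1, 0, 0); (0, 0, 0, 1); (0, 1, 1, 0); (4, 0, 0, 0))


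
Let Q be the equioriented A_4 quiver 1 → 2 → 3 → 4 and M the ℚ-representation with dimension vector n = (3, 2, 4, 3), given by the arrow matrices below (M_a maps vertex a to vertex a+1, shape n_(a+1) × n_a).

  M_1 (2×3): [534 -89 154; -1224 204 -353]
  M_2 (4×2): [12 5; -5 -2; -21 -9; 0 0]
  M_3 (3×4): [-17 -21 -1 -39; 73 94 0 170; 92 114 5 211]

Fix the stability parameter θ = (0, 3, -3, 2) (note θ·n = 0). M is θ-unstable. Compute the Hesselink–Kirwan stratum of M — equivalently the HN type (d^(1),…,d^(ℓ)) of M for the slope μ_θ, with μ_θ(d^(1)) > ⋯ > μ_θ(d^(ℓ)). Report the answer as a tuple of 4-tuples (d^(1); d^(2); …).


Barcode: M ≅ I[1,1], I[1,4]^2, I[3,3], I[3,4]. HN layers by μ_θ (3 steps, strictly decreasing):
  μ^(1)=2; μ^(2)=0; μ^(3)=-3

((0, 0, 0, 3); (3, 2, 2, 0); (0, 0, 2, 0))


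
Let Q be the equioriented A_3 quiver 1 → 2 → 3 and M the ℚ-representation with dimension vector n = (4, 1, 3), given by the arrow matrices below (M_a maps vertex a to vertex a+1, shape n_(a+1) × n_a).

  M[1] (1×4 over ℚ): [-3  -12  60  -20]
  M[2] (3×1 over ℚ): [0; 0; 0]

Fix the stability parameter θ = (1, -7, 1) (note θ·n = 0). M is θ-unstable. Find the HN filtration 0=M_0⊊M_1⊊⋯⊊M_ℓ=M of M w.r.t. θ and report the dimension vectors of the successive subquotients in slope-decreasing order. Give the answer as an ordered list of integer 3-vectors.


Barcode: M ≅ I[1,1]^3, I[1,2], I[3,3]^3. HN layers by μ_θ (2 steps, strictly decreasing):
  μ^(1)=1; μ^(2)=-3

((3, 0, 3); (1, 1, 0))


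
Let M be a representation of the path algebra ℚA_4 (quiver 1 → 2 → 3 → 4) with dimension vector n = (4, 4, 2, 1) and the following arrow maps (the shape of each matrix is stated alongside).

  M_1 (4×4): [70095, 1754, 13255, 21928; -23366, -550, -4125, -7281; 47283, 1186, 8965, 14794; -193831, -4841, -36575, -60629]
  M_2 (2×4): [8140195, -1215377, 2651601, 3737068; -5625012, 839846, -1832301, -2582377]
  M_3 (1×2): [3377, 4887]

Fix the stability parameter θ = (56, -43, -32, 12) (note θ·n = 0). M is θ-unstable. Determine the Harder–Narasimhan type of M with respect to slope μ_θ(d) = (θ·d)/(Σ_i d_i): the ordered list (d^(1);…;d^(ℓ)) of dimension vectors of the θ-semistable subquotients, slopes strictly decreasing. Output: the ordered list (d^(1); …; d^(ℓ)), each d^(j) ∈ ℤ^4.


Barcode: M ≅ I[1,1], I[1,2], I[1,3], I[1,4], I[2,2]. HN layers by μ_θ (5 steps, strictly decreasing):
  μ^(1)=56; μ^(2)=12; μ^(3)=13/2; μ^(4)=-19/3; μ^(5)=-43

((1, 0, 0, 0); (0, 0, 0, 1); (1, 1, 0, 0); (2, 2, 2, 0); (0, 1, 0, 0))


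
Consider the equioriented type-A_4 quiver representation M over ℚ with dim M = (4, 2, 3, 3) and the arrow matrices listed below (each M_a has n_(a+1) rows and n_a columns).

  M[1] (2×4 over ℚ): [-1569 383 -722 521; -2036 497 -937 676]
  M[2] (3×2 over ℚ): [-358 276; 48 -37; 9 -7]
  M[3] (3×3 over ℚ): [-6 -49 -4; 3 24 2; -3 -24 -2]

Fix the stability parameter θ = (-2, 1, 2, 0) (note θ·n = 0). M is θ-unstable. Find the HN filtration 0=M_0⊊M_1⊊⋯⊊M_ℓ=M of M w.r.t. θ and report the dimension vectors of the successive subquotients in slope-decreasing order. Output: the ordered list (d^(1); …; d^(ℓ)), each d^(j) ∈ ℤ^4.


Via rank(M_{q-1}∘⋯∘M_p): M ≅ I[1,1]^2, I[1,3], I[1,4], I[3,4], I[4,4].
μ_θ-semistable layers: μ^(1)=2; μ^(2)=1; μ^(3)=0; μ^(4)=-2

((0, 0, 1, 0); (0, 2, 2, 2); (0, 0, 0, 1); (4, 0, 0, 0))


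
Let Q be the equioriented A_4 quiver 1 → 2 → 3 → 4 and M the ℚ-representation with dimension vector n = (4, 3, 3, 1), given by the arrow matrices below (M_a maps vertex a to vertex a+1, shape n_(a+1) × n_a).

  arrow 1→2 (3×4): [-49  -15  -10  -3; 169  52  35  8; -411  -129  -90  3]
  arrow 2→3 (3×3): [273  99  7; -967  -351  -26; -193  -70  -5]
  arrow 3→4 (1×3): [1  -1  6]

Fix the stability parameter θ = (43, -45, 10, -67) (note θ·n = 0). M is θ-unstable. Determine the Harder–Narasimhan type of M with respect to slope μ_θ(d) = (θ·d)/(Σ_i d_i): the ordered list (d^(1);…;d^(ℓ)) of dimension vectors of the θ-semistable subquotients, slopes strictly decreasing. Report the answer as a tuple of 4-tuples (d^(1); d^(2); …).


Barcode: M ≅ I[1,1]^2, I[1,3], I[1,4], I[2,3]. HN layers by μ_θ (5 steps, strictly decreasing):
  μ^(1)=43; μ^(2)=10; μ^(3)=-1; μ^(4)=-59/4; μ^(5)=-45

((2, 0, 0, 0); (0, 0, 2, 0); (1, 1, 0, 0); (1, 1, 1, 1); (0, 1, 0, 0))


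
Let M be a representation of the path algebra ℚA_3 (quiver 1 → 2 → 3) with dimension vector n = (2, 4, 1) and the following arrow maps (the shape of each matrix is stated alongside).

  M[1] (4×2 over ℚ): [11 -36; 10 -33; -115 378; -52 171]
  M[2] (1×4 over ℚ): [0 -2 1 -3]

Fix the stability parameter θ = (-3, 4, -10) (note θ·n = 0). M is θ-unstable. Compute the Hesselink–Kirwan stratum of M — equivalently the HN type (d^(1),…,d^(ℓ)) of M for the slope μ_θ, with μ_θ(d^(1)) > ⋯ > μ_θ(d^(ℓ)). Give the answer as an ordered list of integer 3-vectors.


Via rank(M_{q-1}∘⋯∘M_p): M ≅ I[1,2], I[1,3], I[2,2]^2.
μ_θ-semistable layers: μ^(1)=4; μ^(2)=-3

((0, 3, 0); (2, 1, 1))


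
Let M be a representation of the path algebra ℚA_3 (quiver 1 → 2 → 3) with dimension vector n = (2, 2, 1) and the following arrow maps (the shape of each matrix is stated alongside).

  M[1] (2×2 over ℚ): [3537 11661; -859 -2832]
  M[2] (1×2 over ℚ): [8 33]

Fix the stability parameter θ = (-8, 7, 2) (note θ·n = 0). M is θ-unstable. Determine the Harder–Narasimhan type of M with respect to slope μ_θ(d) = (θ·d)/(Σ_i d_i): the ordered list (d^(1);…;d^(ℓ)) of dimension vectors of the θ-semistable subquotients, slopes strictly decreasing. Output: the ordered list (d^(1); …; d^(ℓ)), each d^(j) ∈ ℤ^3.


Barcode: M ≅ I[1,2], I[1,3]. HN layers by μ_θ (3 steps, strictly decreasing):
  μ^(1)=7; μ^(2)=9/2; μ^(3)=-8

((0, 1, 0); (0, 1, 1); (2, 0, 0))


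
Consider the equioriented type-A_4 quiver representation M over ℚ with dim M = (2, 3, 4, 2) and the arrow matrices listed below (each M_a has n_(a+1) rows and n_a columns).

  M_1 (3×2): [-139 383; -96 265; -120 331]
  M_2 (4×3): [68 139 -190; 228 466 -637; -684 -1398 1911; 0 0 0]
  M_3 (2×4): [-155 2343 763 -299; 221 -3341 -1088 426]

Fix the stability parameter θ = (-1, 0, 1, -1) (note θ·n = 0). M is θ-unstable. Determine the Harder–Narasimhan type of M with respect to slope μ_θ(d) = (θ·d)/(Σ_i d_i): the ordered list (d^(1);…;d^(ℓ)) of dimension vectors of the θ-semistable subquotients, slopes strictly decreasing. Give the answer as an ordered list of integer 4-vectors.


Interval decomposition of M: I[1,2], I[1,4], I[2,4], I[3,3]^2.
HN type (ℓ=3): μ^(1)=1; μ^(2)=0; μ^(3)=-1

((0, 0, 2, 0); (0, 3, 2, 2); (2, 0, 0, 0))


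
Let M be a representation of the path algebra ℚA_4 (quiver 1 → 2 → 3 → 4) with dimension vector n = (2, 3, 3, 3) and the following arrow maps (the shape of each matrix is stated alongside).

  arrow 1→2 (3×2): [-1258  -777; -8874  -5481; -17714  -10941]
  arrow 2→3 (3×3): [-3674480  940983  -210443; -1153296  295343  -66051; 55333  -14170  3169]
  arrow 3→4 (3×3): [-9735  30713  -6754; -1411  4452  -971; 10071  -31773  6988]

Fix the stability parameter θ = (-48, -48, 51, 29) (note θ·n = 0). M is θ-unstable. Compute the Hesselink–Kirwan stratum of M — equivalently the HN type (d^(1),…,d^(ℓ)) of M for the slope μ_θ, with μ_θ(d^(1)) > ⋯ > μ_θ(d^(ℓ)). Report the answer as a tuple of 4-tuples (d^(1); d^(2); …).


Barcode: M ≅ I[1,1], I[1,2], I[2,4]^2, I[3,4]. HN layers by μ_θ (2 steps, strictly decreasing):
  μ^(1)=40; μ^(2)=-48

((0, 0, 3, 3); (2, 3, 0, 0))


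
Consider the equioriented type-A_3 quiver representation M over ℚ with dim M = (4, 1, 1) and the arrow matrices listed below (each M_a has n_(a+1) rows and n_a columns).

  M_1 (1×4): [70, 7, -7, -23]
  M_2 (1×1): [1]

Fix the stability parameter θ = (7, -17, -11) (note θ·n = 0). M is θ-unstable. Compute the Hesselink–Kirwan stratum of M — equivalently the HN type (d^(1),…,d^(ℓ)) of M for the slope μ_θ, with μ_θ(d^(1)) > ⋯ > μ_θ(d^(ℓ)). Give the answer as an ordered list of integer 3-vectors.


Barcode: M ≅ I[1,1]^3, I[1,3]. HN layers by μ_θ (2 steps, strictly decreasing):
  μ^(1)=7; μ^(2)=-7

((3, 0, 0); (1, 1, 1))


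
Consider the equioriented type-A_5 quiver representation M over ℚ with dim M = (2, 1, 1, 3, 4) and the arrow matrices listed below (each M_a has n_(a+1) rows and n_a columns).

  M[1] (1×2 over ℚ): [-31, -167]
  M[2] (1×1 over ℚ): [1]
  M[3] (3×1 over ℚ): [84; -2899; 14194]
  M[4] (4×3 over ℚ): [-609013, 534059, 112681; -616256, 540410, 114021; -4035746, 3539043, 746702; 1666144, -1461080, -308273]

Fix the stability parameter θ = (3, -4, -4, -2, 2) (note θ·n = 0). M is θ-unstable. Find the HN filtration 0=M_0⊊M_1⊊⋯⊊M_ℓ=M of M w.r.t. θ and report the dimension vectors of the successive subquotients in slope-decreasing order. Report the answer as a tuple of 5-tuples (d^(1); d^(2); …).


Barcode: M ≅ I[1,1], I[1,5], I[4,5]^2, I[5,5]. HN layers by μ_θ (4 steps, strictly decreasing):
  μ^(1)=3; μ^(2)=2; μ^(3)=-7/4; μ^(4)=-2

((1, 0, 0, 0, 0); (0, 0, 0, 0, 4); (1, 1, 1, 1, 0); (0, 0, 0, 2, 0))
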